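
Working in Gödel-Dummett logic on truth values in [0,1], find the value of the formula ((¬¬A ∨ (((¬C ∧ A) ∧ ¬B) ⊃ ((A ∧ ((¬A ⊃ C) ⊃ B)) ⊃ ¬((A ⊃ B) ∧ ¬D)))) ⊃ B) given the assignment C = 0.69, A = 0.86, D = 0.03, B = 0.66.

0.66

¬A: Gödel ¬ of 0.86 = 0 (operand ≠ 0)
¬¬A: Gödel ¬ of 0 = 1 (operand is 0)
¬C: Gödel ¬ of 0.69 = 0 (operand ≠ 0)
(¬C ∧ A) = min(0, 0.86) = 0
¬B: Gödel ¬ of 0.66 = 0 (operand ≠ 0)
((¬C ∧ A) ∧ ¬B) = min(0, 0) = 0
¬A: Gödel ¬ of 0.86 = 0 (operand ≠ 0)
(¬A ⊃ C): 0 ≤ 0.69, so result = 1
((¬A ⊃ C) ⊃ B): 1 > 0.66, so result = 0.66
(A ∧ ((¬A ⊃ C) ⊃ B)) = min(0.86, 0.66) = 0.66
(A ⊃ B): 0.86 > 0.66, so result = 0.66
¬D: Gödel ¬ of 0.03 = 0 (operand ≠ 0)
((A ⊃ B) ∧ ¬D) = min(0.66, 0) = 0
¬((A ⊃ B) ∧ ¬D): Gödel ¬ of 0 = 1 (operand is 0)
((A ∧ ((¬A ⊃ C) ⊃ B)) ⊃ ¬((A ⊃ B) ∧ ¬D)): 0.66 ≤ 1, so result = 1
(((¬C ∧ A) ∧ ¬B) ⊃ ((A ∧ ((¬A ⊃ C) ⊃ B)) ⊃ ¬((A ⊃ B) ∧ ¬D))): 0 ≤ 1, so result = 1
(¬¬A ∨ (((¬C ∧ A) ∧ ¬B) ⊃ ((A ∧ ((¬A ⊃ C) ⊃ B)) ⊃ ¬((A ⊃ B) ∧ ¬D)))) = max(1, 1) = 1
((¬¬A ∨ (((¬C ∧ A) ∧ ¬B) ⊃ ((A ∧ ((¬A ⊃ C) ⊃ B)) ⊃ ¬((A ⊃ B) ∧ ¬D)))) ⊃ B): 1 > 0.66, so result = 0.66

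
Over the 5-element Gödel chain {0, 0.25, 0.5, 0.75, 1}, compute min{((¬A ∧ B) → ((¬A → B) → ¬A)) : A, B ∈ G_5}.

1.00

Every assignment gives 1. For instance at A = 0, B = 0:
  ¬A: Gödel ¬ of 0 = 1 (operand is 0)
  (¬A ∧ B) = min(1, 0) = 0
  ¬A: Gödel ¬ of 0 = 1 (operand is 0)
  (¬A → B): 1 > 0, so result = 0
  ¬A: Gödel ¬ of 0 = 1 (operand is 0)
  ((¬A → B) → ¬A): 0 ≤ 1, so result = 1
  ((¬A ∧ B) → ((¬A → B) → ¬A)): 0 ≤ 1, so result = 1
All 25 assignments give value 1 — the formula is a G_5-tautology.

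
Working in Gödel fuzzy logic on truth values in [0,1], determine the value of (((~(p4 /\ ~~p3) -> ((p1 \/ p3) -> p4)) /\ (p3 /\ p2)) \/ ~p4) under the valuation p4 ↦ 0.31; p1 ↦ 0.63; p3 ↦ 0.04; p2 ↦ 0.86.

~p3: Gödel ¬ of 0.04 = 0 (operand ≠ 0)
~~p3: Gödel ¬ of 0 = 1 (operand is 0)
(p4 /\ ~~p3) = min(0.31, 1) = 0.31
~(p4 /\ ~~p3): Gödel ¬ of 0.31 = 0 (operand ≠ 0)
(p1 \/ p3) = max(0.63, 0.04) = 0.63
((p1 \/ p3) -> p4): 0.63 > 0.31, so result = 0.31
(~(p4 /\ ~~p3) -> ((p1 \/ p3) -> p4)): 0 ≤ 0.31, so result = 1
(p3 /\ p2) = min(0.04, 0.86) = 0.04
((~(p4 /\ ~~p3) -> ((p1 \/ p3) -> p4)) /\ (p3 /\ p2)) = min(1, 0.04) = 0.04
~p4: Gödel ¬ of 0.31 = 0 (operand ≠ 0)
(((~(p4 /\ ~~p3) -> ((p1 \/ p3) -> p4)) /\ (p3 /\ p2)) \/ ~p4) = max(0.04, 0) = 0.04

0.04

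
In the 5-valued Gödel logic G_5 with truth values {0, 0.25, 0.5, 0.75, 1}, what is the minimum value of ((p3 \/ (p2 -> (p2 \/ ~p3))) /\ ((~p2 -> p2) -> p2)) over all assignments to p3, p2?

0.25

The minimum is attained at p3 = 0, p2 = 0.25:
  ~p3: Gödel ¬ of 0 = 1 (operand is 0)
  (p2 \/ ~p3) = max(0.25, 1) = 1
  (p2 -> (p2 \/ ~p3)): 0.25 ≤ 1, so result = 1
  (p3 \/ (p2 -> (p2 \/ ~p3))) = max(0, 1) = 1
  ~p2: Gödel ¬ of 0.25 = 0 (operand ≠ 0)
  (~p2 -> p2): 0 ≤ 0.25, so result = 1
  ((~p2 -> p2) -> p2): 1 > 0.25, so result = 0.25
  ((p3 \/ (p2 -> (p2 \/ ~p3))) /\ ((~p2 -> p2) -> p2)) = min(1, 0.25) = 0.25
Checking all 25 assignments confirms none give a value below 0.25.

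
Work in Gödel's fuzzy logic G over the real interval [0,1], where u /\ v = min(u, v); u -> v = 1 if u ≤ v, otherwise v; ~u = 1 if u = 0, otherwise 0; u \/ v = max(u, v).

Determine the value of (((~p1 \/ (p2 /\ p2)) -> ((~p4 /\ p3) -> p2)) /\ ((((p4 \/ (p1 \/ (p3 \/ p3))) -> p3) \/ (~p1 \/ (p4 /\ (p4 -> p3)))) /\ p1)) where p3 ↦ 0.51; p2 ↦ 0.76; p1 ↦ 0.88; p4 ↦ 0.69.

~p1: Gödel ¬ of 0.88 = 0 (operand ≠ 0)
(p2 /\ p2) = min(0.76, 0.76) = 0.76
(~p1 \/ (p2 /\ p2)) = max(0, 0.76) = 0.76
~p4: Gödel ¬ of 0.69 = 0 (operand ≠ 0)
(~p4 /\ p3) = min(0, 0.51) = 0
((~p4 /\ p3) -> p2): 0 ≤ 0.76, so result = 1
((~p1 \/ (p2 /\ p2)) -> ((~p4 /\ p3) -> p2)): 0.76 ≤ 1, so result = 1
(p3 \/ p3) = max(0.51, 0.51) = 0.51
(p1 \/ (p3 \/ p3)) = max(0.88, 0.51) = 0.88
(p4 \/ (p1 \/ (p3 \/ p3))) = max(0.69, 0.88) = 0.88
((p4 \/ (p1 \/ (p3 \/ p3))) -> p3): 0.88 > 0.51, so result = 0.51
~p1: Gödel ¬ of 0.88 = 0 (operand ≠ 0)
(p4 -> p3): 0.69 > 0.51, so result = 0.51
(p4 /\ (p4 -> p3)) = min(0.69, 0.51) = 0.51
(~p1 \/ (p4 /\ (p4 -> p3))) = max(0, 0.51) = 0.51
(((p4 \/ (p1 \/ (p3 \/ p3))) -> p3) \/ (~p1 \/ (p4 /\ (p4 -> p3)))) = max(0.51, 0.51) = 0.51
((((p4 \/ (p1 \/ (p3 \/ p3))) -> p3) \/ (~p1 \/ (p4 /\ (p4 -> p3)))) /\ p1) = min(0.51, 0.88) = 0.51
(((~p1 \/ (p2 /\ p2)) -> ((~p4 /\ p3) -> p2)) /\ ((((p4 \/ (p1 \/ (p3 \/ p3))) -> p3) \/ (~p1 \/ (p4 /\ (p4 -> p3)))) /\ p1)) = min(1, 0.51) = 0.51

0.51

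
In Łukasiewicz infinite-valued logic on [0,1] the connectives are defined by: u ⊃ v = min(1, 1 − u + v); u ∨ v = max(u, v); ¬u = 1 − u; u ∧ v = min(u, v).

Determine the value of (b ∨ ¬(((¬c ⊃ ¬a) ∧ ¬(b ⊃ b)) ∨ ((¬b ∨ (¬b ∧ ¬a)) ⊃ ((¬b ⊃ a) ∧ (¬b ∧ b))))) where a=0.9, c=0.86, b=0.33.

0.34

¬c: Łukasiewicz ¬ gives 1 − 0.86 = 0.14
¬a: Łukasiewicz ¬ gives 1 − 0.9 = 0.1
(¬c ⊃ ¬a): min(1, 1 − 0.14 + 0.1) = 0.96
(b ⊃ b): min(1, 1 − 0.33 + 0.33) = 1
¬(b ⊃ b): Łukasiewicz ¬ gives 1 − 1 = 0
((¬c ⊃ ¬a) ∧ ¬(b ⊃ b)) = min(0.96, 0) = 0
¬b: Łukasiewicz ¬ gives 1 − 0.33 = 0.67
¬b: Łukasiewicz ¬ gives 1 − 0.33 = 0.67
¬a: Łukasiewicz ¬ gives 1 − 0.9 = 0.1
(¬b ∧ ¬a) = min(0.67, 0.1) = 0.1
(¬b ∨ (¬b ∧ ¬a)) = max(0.67, 0.1) = 0.67
¬b: Łukasiewicz ¬ gives 1 − 0.33 = 0.67
(¬b ⊃ a): min(1, 1 − 0.67 + 0.9) = 1
¬b: Łukasiewicz ¬ gives 1 − 0.33 = 0.67
(¬b ∧ b) = min(0.67, 0.33) = 0.33
((¬b ⊃ a) ∧ (¬b ∧ b)) = min(1, 0.33) = 0.33
((¬b ∨ (¬b ∧ ¬a)) ⊃ ((¬b ⊃ a) ∧ (¬b ∧ b))): min(1, 1 − 0.67 + 0.33) = 0.66
(((¬c ⊃ ¬a) ∧ ¬(b ⊃ b)) ∨ ((¬b ∨ (¬b ∧ ¬a)) ⊃ ((¬b ⊃ a) ∧ (¬b ∧ b)))) = max(0, 0.66) = 0.66
¬(((¬c ⊃ ¬a) ∧ ¬(b ⊃ b)) ∨ ((¬b ∨ (¬b ∧ ¬a)) ⊃ ((¬b ⊃ a) ∧ (¬b ∧ b)))): Łukasiewicz ¬ gives 1 − 0.66 = 0.34
(b ∨ ¬(((¬c ⊃ ¬a) ∧ ¬(b ⊃ b)) ∨ ((¬b ∨ (¬b ∧ ¬a)) ⊃ ((¬b ⊃ a) ∧ (¬b ∧ b))))) = max(0.33, 0.34) = 0.34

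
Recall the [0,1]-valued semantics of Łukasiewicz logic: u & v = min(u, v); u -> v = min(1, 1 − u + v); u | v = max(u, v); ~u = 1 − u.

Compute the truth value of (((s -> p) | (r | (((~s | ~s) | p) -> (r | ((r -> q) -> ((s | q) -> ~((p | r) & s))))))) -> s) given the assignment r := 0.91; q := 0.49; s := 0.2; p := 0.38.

0.20

(s -> p): min(1, 1 − 0.2 + 0.38) = 1
~s: Łukasiewicz ¬ gives 1 − 0.2 = 0.8
~s: Łukasiewicz ¬ gives 1 − 0.2 = 0.8
(~s | ~s) = max(0.8, 0.8) = 0.8
((~s | ~s) | p) = max(0.8, 0.38) = 0.8
(r -> q): min(1, 1 − 0.91 + 0.49) = 0.58
(s | q) = max(0.2, 0.49) = 0.49
(p | r) = max(0.38, 0.91) = 0.91
((p | r) & s) = min(0.91, 0.2) = 0.2
~((p | r) & s): Łukasiewicz ¬ gives 1 − 0.2 = 0.8
((s | q) -> ~((p | r) & s)): min(1, 1 − 0.49 + 0.8) = 1
((r -> q) -> ((s | q) -> ~((p | r) & s))): min(1, 1 − 0.58 + 1) = 1
(r | ((r -> q) -> ((s | q) -> ~((p | r) & s)))) = max(0.91, 1) = 1
(((~s | ~s) | p) -> (r | ((r -> q) -> ((s | q) -> ~((p | r) & s))))): min(1, 1 − 0.8 + 1) = 1
(r | (((~s | ~s) | p) -> (r | ((r -> q) -> ((s | q) -> ~((p | r) & s)))))) = max(0.91, 1) = 1
((s -> p) | (r | (((~s | ~s) | p) -> (r | ((r -> q) -> ((s | q) -> ~((p | r) & s))))))) = max(1, 1) = 1
(((s -> p) | (r | (((~s | ~s) | p) -> (r | ((r -> q) -> ((s | q) -> ~((p | r) & s))))))) -> s): min(1, 1 − 1 + 0.2) = 0.2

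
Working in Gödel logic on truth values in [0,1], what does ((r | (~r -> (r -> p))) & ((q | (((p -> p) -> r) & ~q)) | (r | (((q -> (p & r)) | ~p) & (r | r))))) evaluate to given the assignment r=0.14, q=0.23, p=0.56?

~r: Gödel ¬ of 0.14 = 0 (operand ≠ 0)
(r -> p): 0.14 ≤ 0.56, so result = 1
(~r -> (r -> p)): 0 ≤ 1, so result = 1
(r | (~r -> (r -> p))) = max(0.14, 1) = 1
(p -> p): 0.56 ≤ 0.56, so result = 1
((p -> p) -> r): 1 > 0.14, so result = 0.14
~q: Gödel ¬ of 0.23 = 0 (operand ≠ 0)
(((p -> p) -> r) & ~q) = min(0.14, 0) = 0
(q | (((p -> p) -> r) & ~q)) = max(0.23, 0) = 0.23
(p & r) = min(0.56, 0.14) = 0.14
(q -> (p & r)): 0.23 > 0.14, so result = 0.14
~p: Gödel ¬ of 0.56 = 0 (operand ≠ 0)
((q -> (p & r)) | ~p) = max(0.14, 0) = 0.14
(r | r) = max(0.14, 0.14) = 0.14
(((q -> (p & r)) | ~p) & (r | r)) = min(0.14, 0.14) = 0.14
(r | (((q -> (p & r)) | ~p) & (r | r))) = max(0.14, 0.14) = 0.14
((q | (((p -> p) -> r) & ~q)) | (r | (((q -> (p & r)) | ~p) & (r | r)))) = max(0.23, 0.14) = 0.23
((r | (~r -> (r -> p))) & ((q | (((p -> p) -> r) & ~q)) | (r | (((q -> (p & r)) | ~p) & (r | r))))) = min(1, 0.23) = 0.23

0.23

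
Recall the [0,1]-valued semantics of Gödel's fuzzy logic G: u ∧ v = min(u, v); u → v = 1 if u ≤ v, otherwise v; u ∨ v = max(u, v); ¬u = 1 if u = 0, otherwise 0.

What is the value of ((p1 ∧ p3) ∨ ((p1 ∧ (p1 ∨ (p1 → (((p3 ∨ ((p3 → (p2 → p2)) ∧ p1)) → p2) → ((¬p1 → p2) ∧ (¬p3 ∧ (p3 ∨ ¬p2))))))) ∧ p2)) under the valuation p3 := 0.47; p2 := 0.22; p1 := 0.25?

(p1 ∧ p3) = min(0.25, 0.47) = 0.25
(p2 → p2): 0.22 ≤ 0.22, so result = 1
(p3 → (p2 → p2)): 0.47 ≤ 1, so result = 1
((p3 → (p2 → p2)) ∧ p1) = min(1, 0.25) = 0.25
(p3 ∨ ((p3 → (p2 → p2)) ∧ p1)) = max(0.47, 0.25) = 0.47
((p3 ∨ ((p3 → (p2 → p2)) ∧ p1)) → p2): 0.47 > 0.22, so result = 0.22
¬p1: Gödel ¬ of 0.25 = 0 (operand ≠ 0)
(¬p1 → p2): 0 ≤ 0.22, so result = 1
¬p3: Gödel ¬ of 0.47 = 0 (operand ≠ 0)
¬p2: Gödel ¬ of 0.22 = 0 (operand ≠ 0)
(p3 ∨ ¬p2) = max(0.47, 0) = 0.47
(¬p3 ∧ (p3 ∨ ¬p2)) = min(0, 0.47) = 0
((¬p1 → p2) ∧ (¬p3 ∧ (p3 ∨ ¬p2))) = min(1, 0) = 0
(((p3 ∨ ((p3 → (p2 → p2)) ∧ p1)) → p2) → ((¬p1 → p2) ∧ (¬p3 ∧ (p3 ∨ ¬p2)))): 0.22 > 0, so result = 0
(p1 → (((p3 ∨ ((p3 → (p2 → p2)) ∧ p1)) → p2) → ((¬p1 → p2) ∧ (¬p3 ∧ (p3 ∨ ¬p2))))): 0.25 > 0, so result = 0
(p1 ∨ (p1 → (((p3 ∨ ((p3 → (p2 → p2)) ∧ p1)) → p2) → ((¬p1 → p2) ∧ (¬p3 ∧ (p3 ∨ ¬p2)))))) = max(0.25, 0) = 0.25
(p1 ∧ (p1 ∨ (p1 → (((p3 ∨ ((p3 → (p2 → p2)) ∧ p1)) → p2) → ((¬p1 → p2) ∧ (¬p3 ∧ (p3 ∨ ¬p2))))))) = min(0.25, 0.25) = 0.25
((p1 ∧ (p1 ∨ (p1 → (((p3 ∨ ((p3 → (p2 → p2)) ∧ p1)) → p2) → ((¬p1 → p2) ∧ (¬p3 ∧ (p3 ∨ ¬p2))))))) ∧ p2) = min(0.25, 0.22) = 0.22
((p1 ∧ p3) ∨ ((p1 ∧ (p1 ∨ (p1 → (((p3 ∨ ((p3 → (p2 → p2)) ∧ p1)) → p2) → ((¬p1 → p2) ∧ (¬p3 ∧ (p3 ∨ ¬p2))))))) ∧ p2)) = max(0.25, 0.22) = 0.25

0.25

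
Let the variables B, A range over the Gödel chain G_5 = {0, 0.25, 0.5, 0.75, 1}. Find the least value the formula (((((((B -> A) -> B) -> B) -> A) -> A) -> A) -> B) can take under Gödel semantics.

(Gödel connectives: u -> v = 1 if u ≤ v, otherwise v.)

0.00

The minimum is attained at B = 0, A = 0.25:
  (B -> A): 0 ≤ 0.25, so result = 1
  ((B -> A) -> B): 1 > 0, so result = 0
  (((B -> A) -> B) -> B): 0 ≤ 0, so result = 1
  ((((B -> A) -> B) -> B) -> A): 1 > 0.25, so result = 0.25
  (((((B -> A) -> B) -> B) -> A) -> A): 0.25 ≤ 0.25, so result = 1
  ((((((B -> A) -> B) -> B) -> A) -> A) -> A): 1 > 0.25, so result = 0.25
  (((((((B -> A) -> B) -> B) -> A) -> A) -> A) -> B): 0.25 > 0, so result = 0
Checking all 25 assignments confirms none give a value below 0.00.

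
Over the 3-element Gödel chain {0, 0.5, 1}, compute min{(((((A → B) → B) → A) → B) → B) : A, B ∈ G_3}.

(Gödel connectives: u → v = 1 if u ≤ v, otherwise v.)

0.50

The minimum is attained at A = 0, B = 0.5:
  (A → B): 0 ≤ 0.5, so result = 1
  ((A → B) → B): 1 > 0.5, so result = 0.5
  (((A → B) → B) → A): 0.5 > 0, so result = 0
  ((((A → B) → B) → A) → B): 0 ≤ 0.5, so result = 1
  (((((A → B) → B) → A) → B) → B): 1 > 0.5, so result = 0.5
Checking all 9 assignments confirms none give a value below 0.50.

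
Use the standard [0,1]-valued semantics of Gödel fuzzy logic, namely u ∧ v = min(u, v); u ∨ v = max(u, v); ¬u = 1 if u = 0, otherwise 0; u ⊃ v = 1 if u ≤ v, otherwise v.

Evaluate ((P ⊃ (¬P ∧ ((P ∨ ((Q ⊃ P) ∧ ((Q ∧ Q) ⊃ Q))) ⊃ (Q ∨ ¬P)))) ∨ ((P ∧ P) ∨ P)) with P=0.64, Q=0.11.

0.64

¬P: Gödel ¬ of 0.64 = 0 (operand ≠ 0)
(Q ⊃ P): 0.11 ≤ 0.64, so result = 1
(Q ∧ Q) = min(0.11, 0.11) = 0.11
((Q ∧ Q) ⊃ Q): 0.11 ≤ 0.11, so result = 1
((Q ⊃ P) ∧ ((Q ∧ Q) ⊃ Q)) = min(1, 1) = 1
(P ∨ ((Q ⊃ P) ∧ ((Q ∧ Q) ⊃ Q))) = max(0.64, 1) = 1
¬P: Gödel ¬ of 0.64 = 0 (operand ≠ 0)
(Q ∨ ¬P) = max(0.11, 0) = 0.11
((P ∨ ((Q ⊃ P) ∧ ((Q ∧ Q) ⊃ Q))) ⊃ (Q ∨ ¬P)): 1 > 0.11, so result = 0.11
(¬P ∧ ((P ∨ ((Q ⊃ P) ∧ ((Q ∧ Q) ⊃ Q))) ⊃ (Q ∨ ¬P))) = min(0, 0.11) = 0
(P ⊃ (¬P ∧ ((P ∨ ((Q ⊃ P) ∧ ((Q ∧ Q) ⊃ Q))) ⊃ (Q ∨ ¬P)))): 0.64 > 0, so result = 0
(P ∧ P) = min(0.64, 0.64) = 0.64
((P ∧ P) ∨ P) = max(0.64, 0.64) = 0.64
((P ⊃ (¬P ∧ ((P ∨ ((Q ⊃ P) ∧ ((Q ∧ Q) ⊃ Q))) ⊃ (Q ∨ ¬P)))) ∨ ((P ∧ P) ∨ P)) = max(0, 0.64) = 0.64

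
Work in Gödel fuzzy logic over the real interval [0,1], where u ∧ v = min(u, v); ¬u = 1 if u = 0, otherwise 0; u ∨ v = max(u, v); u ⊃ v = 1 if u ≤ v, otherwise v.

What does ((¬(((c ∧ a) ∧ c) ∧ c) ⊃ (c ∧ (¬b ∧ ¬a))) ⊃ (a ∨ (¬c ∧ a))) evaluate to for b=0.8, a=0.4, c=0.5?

0.40

(c ∧ a) = min(0.5, 0.4) = 0.4
((c ∧ a) ∧ c) = min(0.4, 0.5) = 0.4
(((c ∧ a) ∧ c) ∧ c) = min(0.4, 0.5) = 0.4
¬(((c ∧ a) ∧ c) ∧ c): Gödel ¬ of 0.4 = 0 (operand ≠ 0)
¬b: Gödel ¬ of 0.8 = 0 (operand ≠ 0)
¬a: Gödel ¬ of 0.4 = 0 (operand ≠ 0)
(¬b ∧ ¬a) = min(0, 0) = 0
(c ∧ (¬b ∧ ¬a)) = min(0.5, 0) = 0
(¬(((c ∧ a) ∧ c) ∧ c) ⊃ (c ∧ (¬b ∧ ¬a))): 0 ≤ 0, so result = 1
¬c: Gödel ¬ of 0.5 = 0 (operand ≠ 0)
(¬c ∧ a) = min(0, 0.4) = 0
(a ∨ (¬c ∧ a)) = max(0.4, 0) = 0.4
((¬(((c ∧ a) ∧ c) ∧ c) ⊃ (c ∧ (¬b ∧ ¬a))) ⊃ (a ∨ (¬c ∧ a))): 1 > 0.4, so result = 0.4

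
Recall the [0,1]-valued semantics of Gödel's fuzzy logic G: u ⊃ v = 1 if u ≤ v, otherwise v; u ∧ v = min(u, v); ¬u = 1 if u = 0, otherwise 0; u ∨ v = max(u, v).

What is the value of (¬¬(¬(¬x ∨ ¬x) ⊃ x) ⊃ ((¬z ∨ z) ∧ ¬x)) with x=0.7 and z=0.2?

0.00

¬x: Gödel ¬ of 0.7 = 0 (operand ≠ 0)
¬x: Gödel ¬ of 0.7 = 0 (operand ≠ 0)
(¬x ∨ ¬x) = max(0, 0) = 0
¬(¬x ∨ ¬x): Gödel ¬ of 0 = 1 (operand is 0)
(¬(¬x ∨ ¬x) ⊃ x): 1 > 0.7, so result = 0.7
¬(¬(¬x ∨ ¬x) ⊃ x): Gödel ¬ of 0.7 = 0 (operand ≠ 0)
¬¬(¬(¬x ∨ ¬x) ⊃ x): Gödel ¬ of 0 = 1 (operand is 0)
¬z: Gödel ¬ of 0.2 = 0 (operand ≠ 0)
(¬z ∨ z) = max(0, 0.2) = 0.2
¬x: Gödel ¬ of 0.7 = 0 (operand ≠ 0)
((¬z ∨ z) ∧ ¬x) = min(0.2, 0) = 0
(¬¬(¬(¬x ∨ ¬x) ⊃ x) ⊃ ((¬z ∨ z) ∧ ¬x)): 1 > 0, so result = 0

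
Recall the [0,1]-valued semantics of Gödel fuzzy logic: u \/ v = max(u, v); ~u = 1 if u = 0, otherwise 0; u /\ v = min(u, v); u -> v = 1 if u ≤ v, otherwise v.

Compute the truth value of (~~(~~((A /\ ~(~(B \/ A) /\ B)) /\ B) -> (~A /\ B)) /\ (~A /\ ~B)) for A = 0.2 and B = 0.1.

(B \/ A) = max(0.1, 0.2) = 0.2
~(B \/ A): Gödel ¬ of 0.2 = 0 (operand ≠ 0)
(~(B \/ A) /\ B) = min(0, 0.1) = 0
~(~(B \/ A) /\ B): Gödel ¬ of 0 = 1 (operand is 0)
(A /\ ~(~(B \/ A) /\ B)) = min(0.2, 1) = 0.2
((A /\ ~(~(B \/ A) /\ B)) /\ B) = min(0.2, 0.1) = 0.1
~((A /\ ~(~(B \/ A) /\ B)) /\ B): Gödel ¬ of 0.1 = 0 (operand ≠ 0)
~~((A /\ ~(~(B \/ A) /\ B)) /\ B): Gödel ¬ of 0 = 1 (operand is 0)
~A: Gödel ¬ of 0.2 = 0 (operand ≠ 0)
(~A /\ B) = min(0, 0.1) = 0
(~~((A /\ ~(~(B \/ A) /\ B)) /\ B) -> (~A /\ B)): 1 > 0, so result = 0
~(~~((A /\ ~(~(B \/ A) /\ B)) /\ B) -> (~A /\ B)): Gödel ¬ of 0 = 1 (operand is 0)
~~(~~((A /\ ~(~(B \/ A) /\ B)) /\ B) -> (~A /\ B)): Gödel ¬ of 1 = 0 (operand ≠ 0)
~A: Gödel ¬ of 0.2 = 0 (operand ≠ 0)
~B: Gödel ¬ of 0.1 = 0 (operand ≠ 0)
(~A /\ ~B) = min(0, 0) = 0
(~~(~~((A /\ ~(~(B \/ A) /\ B)) /\ B) -> (~A /\ B)) /\ (~A /\ ~B)) = min(0, 0) = 0

0.00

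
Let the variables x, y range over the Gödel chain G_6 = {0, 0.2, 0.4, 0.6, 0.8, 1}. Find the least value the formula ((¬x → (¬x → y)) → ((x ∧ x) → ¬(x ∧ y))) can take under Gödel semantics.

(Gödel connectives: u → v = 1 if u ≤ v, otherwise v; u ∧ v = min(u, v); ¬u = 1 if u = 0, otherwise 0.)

0.00

The minimum is attained at x = 0.2, y = 0.2:
  ¬x: Gödel ¬ of 0.2 = 0 (operand ≠ 0)
  ¬x: Gödel ¬ of 0.2 = 0 (operand ≠ 0)
  (¬x → y): 0 ≤ 0.2, so result = 1
  (¬x → (¬x → y)): 0 ≤ 1, so result = 1
  (x ∧ x) = min(0.2, 0.2) = 0.2
  (x ∧ y) = min(0.2, 0.2) = 0.2
  ¬(x ∧ y): Gödel ¬ of 0.2 = 0 (operand ≠ 0)
  ((x ∧ x) → ¬(x ∧ y)): 0.2 > 0, so result = 0
  ((¬x → (¬x → y)) → ((x ∧ x) → ¬(x ∧ y))): 1 > 0, so result = 0
Checking all 36 assignments confirms none give a value below 0.00.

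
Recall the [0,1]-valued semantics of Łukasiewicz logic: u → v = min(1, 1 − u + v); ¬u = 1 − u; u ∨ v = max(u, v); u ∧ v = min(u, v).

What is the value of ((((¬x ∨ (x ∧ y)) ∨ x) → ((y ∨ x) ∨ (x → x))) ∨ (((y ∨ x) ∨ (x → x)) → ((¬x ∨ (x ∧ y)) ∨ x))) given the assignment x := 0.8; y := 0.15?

¬x: Łukasiewicz ¬ gives 1 − 0.8 = 0.2
(x ∧ y) = min(0.8, 0.15) = 0.15
(¬x ∨ (x ∧ y)) = max(0.2, 0.15) = 0.2
((¬x ∨ (x ∧ y)) ∨ x) = max(0.2, 0.8) = 0.8
(y ∨ x) = max(0.15, 0.8) = 0.8
(x → x): min(1, 1 − 0.8 + 0.8) = 1
((y ∨ x) ∨ (x → x)) = max(0.8, 1) = 1
(((¬x ∨ (x ∧ y)) ∨ x) → ((y ∨ x) ∨ (x → x))): min(1, 1 − 0.8 + 1) = 1
(y ∨ x) = max(0.15, 0.8) = 0.8
(x → x): min(1, 1 − 0.8 + 0.8) = 1
((y ∨ x) ∨ (x → x)) = max(0.8, 1) = 1
¬x: Łukasiewicz ¬ gives 1 − 0.8 = 0.2
(x ∧ y) = min(0.8, 0.15) = 0.15
(¬x ∨ (x ∧ y)) = max(0.2, 0.15) = 0.2
((¬x ∨ (x ∧ y)) ∨ x) = max(0.2, 0.8) = 0.8
(((y ∨ x) ∨ (x → x)) → ((¬x ∨ (x ∧ y)) ∨ x)): min(1, 1 − 1 + 0.8) = 0.8
((((¬x ∨ (x ∧ y)) ∨ x) → ((y ∨ x) ∨ (x → x))) ∨ (((y ∨ x) ∨ (x → x)) → ((¬x ∨ (x ∧ y)) ∨ x))) = max(1, 0.8) = 1

1.00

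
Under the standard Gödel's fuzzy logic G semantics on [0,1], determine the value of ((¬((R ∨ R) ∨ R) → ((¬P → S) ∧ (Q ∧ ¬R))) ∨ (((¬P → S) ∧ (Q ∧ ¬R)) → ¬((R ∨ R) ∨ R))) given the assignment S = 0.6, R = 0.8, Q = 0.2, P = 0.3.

1.00

(R ∨ R) = max(0.8, 0.8) = 0.8
((R ∨ R) ∨ R) = max(0.8, 0.8) = 0.8
¬((R ∨ R) ∨ R): Gödel ¬ of 0.8 = 0 (operand ≠ 0)
¬P: Gödel ¬ of 0.3 = 0 (operand ≠ 0)
(¬P → S): 0 ≤ 0.6, so result = 1
¬R: Gödel ¬ of 0.8 = 0 (operand ≠ 0)
(Q ∧ ¬R) = min(0.2, 0) = 0
((¬P → S) ∧ (Q ∧ ¬R)) = min(1, 0) = 0
(¬((R ∨ R) ∨ R) → ((¬P → S) ∧ (Q ∧ ¬R))): 0 ≤ 0, so result = 1
¬P: Gödel ¬ of 0.3 = 0 (operand ≠ 0)
(¬P → S): 0 ≤ 0.6, so result = 1
¬R: Gödel ¬ of 0.8 = 0 (operand ≠ 0)
(Q ∧ ¬R) = min(0.2, 0) = 0
((¬P → S) ∧ (Q ∧ ¬R)) = min(1, 0) = 0
(R ∨ R) = max(0.8, 0.8) = 0.8
((R ∨ R) ∨ R) = max(0.8, 0.8) = 0.8
¬((R ∨ R) ∨ R): Gödel ¬ of 0.8 = 0 (operand ≠ 0)
(((¬P → S) ∧ (Q ∧ ¬R)) → ¬((R ∨ R) ∨ R)): 0 ≤ 0, so result = 1
((¬((R ∨ R) ∨ R) → ((¬P → S) ∧ (Q ∧ ¬R))) ∨ (((¬P → S) ∧ (Q ∧ ¬R)) → ¬((R ∨ R) ∨ R))) = max(1, 1) = 1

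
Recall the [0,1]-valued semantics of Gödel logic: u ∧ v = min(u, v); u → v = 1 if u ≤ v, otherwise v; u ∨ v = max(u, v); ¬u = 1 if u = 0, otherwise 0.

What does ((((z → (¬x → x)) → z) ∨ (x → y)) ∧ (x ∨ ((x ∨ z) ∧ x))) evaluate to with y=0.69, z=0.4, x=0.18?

¬x: Gödel ¬ of 0.18 = 0 (operand ≠ 0)
(¬x → x): 0 ≤ 0.18, so result = 1
(z → (¬x → x)): 0.4 ≤ 1, so result = 1
((z → (¬x → x)) → z): 1 > 0.4, so result = 0.4
(x → y): 0.18 ≤ 0.69, so result = 1
(((z → (¬x → x)) → z) ∨ (x → y)) = max(0.4, 1) = 1
(x ∨ z) = max(0.18, 0.4) = 0.4
((x ∨ z) ∧ x) = min(0.4, 0.18) = 0.18
(x ∨ ((x ∨ z) ∧ x)) = max(0.18, 0.18) = 0.18
((((z → (¬x → x)) → z) ∨ (x → y)) ∧ (x ∨ ((x ∨ z) ∧ x))) = min(1, 0.18) = 0.18

0.18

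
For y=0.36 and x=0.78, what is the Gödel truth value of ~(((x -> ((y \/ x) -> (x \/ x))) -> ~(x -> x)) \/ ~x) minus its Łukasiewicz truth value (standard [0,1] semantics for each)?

Gödel evaluation:
  (y \/ x) = max(0.36, 0.78) = 0.78
  (x \/ x) = max(0.78, 0.78) = 0.78
  ((y \/ x) -> (x \/ x)): 0.78 ≤ 0.78, so result = 1
  (x -> ((y \/ x) -> (x \/ x))): 0.78 ≤ 1, so result = 1
  (x -> x): 0.78 ≤ 0.78, so result = 1
  ~(x -> x): Gödel ¬ of 1 = 0 (operand ≠ 0)
  ((x -> ((y \/ x) -> (x \/ x))) -> ~(x -> x)): 1 > 0, so result = 0
  ~x: Gödel ¬ of 0.78 = 0 (operand ≠ 0)
  (((x -> ((y \/ x) -> (x \/ x))) -> ~(x -> x)) \/ ~x) = max(0, 0) = 0
  ~(((x -> ((y \/ x) -> (x \/ x))) -> ~(x -> x)) \/ ~x): Gödel ¬ of 0 = 1 (operand is 0)
  Gödel value = 1
Łukasiewicz evaluation:
  (y \/ x) = max(0.36, 0.78) = 0.78
  (x \/ x) = max(0.78, 0.78) = 0.78
  ((y \/ x) -> (x \/ x)): min(1, 1 − 0.78 + 0.78) = 1
  (x -> ((y \/ x) -> (x \/ x))): min(1, 1 − 0.78 + 1) = 1
  (x -> x): min(1, 1 − 0.78 + 0.78) = 1
  ~(x -> x): Łukasiewicz ¬ gives 1 − 1 = 0
  ((x -> ((y \/ x) -> (x \/ x))) -> ~(x -> x)): min(1, 1 − 1 + 0) = 0
  ~x: Łukasiewicz ¬ gives 1 − 0.78 = 0.22
  (((x -> ((y \/ x) -> (x \/ x))) -> ~(x -> x)) \/ ~x) = max(0, 0.22) = 0.22
  ~(((x -> ((y \/ x) -> (x \/ x))) -> ~(x -> x)) \/ ~x): Łukasiewicz ¬ gives 1 − 0.22 = 0.78
  Łukasiewicz value = 0.78
Difference: 1 − 0.78 = 0.22

0.22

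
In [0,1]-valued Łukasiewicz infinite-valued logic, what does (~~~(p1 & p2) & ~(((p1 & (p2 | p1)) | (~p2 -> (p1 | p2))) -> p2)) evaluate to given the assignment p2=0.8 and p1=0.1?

(p1 & p2) = min(0.1, 0.8) = 0.1
~(p1 & p2): Łukasiewicz ¬ gives 1 − 0.1 = 0.9
~~(p1 & p2): Łukasiewicz ¬ gives 1 − 0.9 = 0.1
~~~(p1 & p2): Łukasiewicz ¬ gives 1 − 0.1 = 0.9
(p2 | p1) = max(0.8, 0.1) = 0.8
(p1 & (p2 | p1)) = min(0.1, 0.8) = 0.1
~p2: Łukasiewicz ¬ gives 1 − 0.8 = 0.2
(p1 | p2) = max(0.1, 0.8) = 0.8
(~p2 -> (p1 | p2)): min(1, 1 − 0.2 + 0.8) = 1
((p1 & (p2 | p1)) | (~p2 -> (p1 | p2))) = max(0.1, 1) = 1
(((p1 & (p2 | p1)) | (~p2 -> (p1 | p2))) -> p2): min(1, 1 − 1 + 0.8) = 0.8
~(((p1 & (p2 | p1)) | (~p2 -> (p1 | p2))) -> p2): Łukasiewicz ¬ gives 1 − 0.8 = 0.2
(~~~(p1 & p2) & ~(((p1 & (p2 | p1)) | (~p2 -> (p1 | p2))) -> p2)) = min(0.9, 0.2) = 0.2

0.20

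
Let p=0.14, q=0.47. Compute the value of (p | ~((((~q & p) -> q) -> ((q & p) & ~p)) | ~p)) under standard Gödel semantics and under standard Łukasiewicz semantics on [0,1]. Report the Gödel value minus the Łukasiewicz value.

Gödel evaluation:
  ~q: Gödel ¬ of 0.47 = 0 (operand ≠ 0)
  (~q & p) = min(0, 0.14) = 0
  ((~q & p) -> q): 0 ≤ 0.47, so result = 1
  (q & p) = min(0.47, 0.14) = 0.14
  ~p: Gödel ¬ of 0.14 = 0 (operand ≠ 0)
  ((q & p) & ~p) = min(0.14, 0) = 0
  (((~q & p) -> q) -> ((q & p) & ~p)): 1 > 0, so result = 0
  ~p: Gödel ¬ of 0.14 = 0 (operand ≠ 0)
  ((((~q & p) -> q) -> ((q & p) & ~p)) | ~p) = max(0, 0) = 0
  ~((((~q & p) -> q) -> ((q & p) & ~p)) | ~p): Gödel ¬ of 0 = 1 (operand is 0)
  (p | ~((((~q & p) -> q) -> ((q & p) & ~p)) | ~p)) = max(0.14, 1) = 1
  Gödel value = 1
Łukasiewicz evaluation:
  ~q: Łukasiewicz ¬ gives 1 − 0.47 = 0.53
  (~q & p) = min(0.53, 0.14) = 0.14
  ((~q & p) -> q): min(1, 1 − 0.14 + 0.47) = 1
  (q & p) = min(0.47, 0.14) = 0.14
  ~p: Łukasiewicz ¬ gives 1 − 0.14 = 0.86
  ((q & p) & ~p) = min(0.14, 0.86) = 0.14
  (((~q & p) -> q) -> ((q & p) & ~p)): min(1, 1 − 1 + 0.14) = 0.14
  ~p: Łukasiewicz ¬ gives 1 − 0.14 = 0.86
  ((((~q & p) -> q) -> ((q & p) & ~p)) | ~p) = max(0.14, 0.86) = 0.86
  ~((((~q & p) -> q) -> ((q & p) & ~p)) | ~p): Łukasiewicz ¬ gives 1 − 0.86 = 0.14
  (p | ~((((~q & p) -> q) -> ((q & p) & ~p)) | ~p)) = max(0.14, 0.14) = 0.14
  Łukasiewicz value = 0.14
Difference: 1 − 0.14 = 0.86

0.86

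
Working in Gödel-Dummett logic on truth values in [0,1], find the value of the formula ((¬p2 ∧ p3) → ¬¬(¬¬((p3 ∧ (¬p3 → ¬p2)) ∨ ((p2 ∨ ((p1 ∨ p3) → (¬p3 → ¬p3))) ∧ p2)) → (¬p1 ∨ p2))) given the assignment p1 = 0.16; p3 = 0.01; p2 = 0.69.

1.00

¬p2: Gödel ¬ of 0.69 = 0 (operand ≠ 0)
(¬p2 ∧ p3) = min(0, 0.01) = 0
¬p3: Gödel ¬ of 0.01 = 0 (operand ≠ 0)
¬p2: Gödel ¬ of 0.69 = 0 (operand ≠ 0)
(¬p3 → ¬p2): 0 ≤ 0, so result = 1
(p3 ∧ (¬p3 → ¬p2)) = min(0.01, 1) = 0.01
(p1 ∨ p3) = max(0.16, 0.01) = 0.16
¬p3: Gödel ¬ of 0.01 = 0 (operand ≠ 0)
¬p3: Gödel ¬ of 0.01 = 0 (operand ≠ 0)
(¬p3 → ¬p3): 0 ≤ 0, so result = 1
((p1 ∨ p3) → (¬p3 → ¬p3)): 0.16 ≤ 1, so result = 1
(p2 ∨ ((p1 ∨ p3) → (¬p3 → ¬p3))) = max(0.69, 1) = 1
((p2 ∨ ((p1 ∨ p3) → (¬p3 → ¬p3))) ∧ p2) = min(1, 0.69) = 0.69
((p3 ∧ (¬p3 → ¬p2)) ∨ ((p2 ∨ ((p1 ∨ p3) → (¬p3 → ¬p3))) ∧ p2)) = max(0.01, 0.69) = 0.69
¬((p3 ∧ (¬p3 → ¬p2)) ∨ ((p2 ∨ ((p1 ∨ p3) → (¬p3 → ¬p3))) ∧ p2)): Gödel ¬ of 0.69 = 0 (operand ≠ 0)
¬¬((p3 ∧ (¬p3 → ¬p2)) ∨ ((p2 ∨ ((p1 ∨ p3) → (¬p3 → ¬p3))) ∧ p2)): Gödel ¬ of 0 = 1 (operand is 0)
¬p1: Gödel ¬ of 0.16 = 0 (operand ≠ 0)
(¬p1 ∨ p2) = max(0, 0.69) = 0.69
(¬¬((p3 ∧ (¬p3 → ¬p2)) ∨ ((p2 ∨ ((p1 ∨ p3) → (¬p3 → ¬p3))) ∧ p2)) → (¬p1 ∨ p2)): 1 > 0.69, so result = 0.69
¬(¬¬((p3 ∧ (¬p3 → ¬p2)) ∨ ((p2 ∨ ((p1 ∨ p3) → (¬p3 → ¬p3))) ∧ p2)) → (¬p1 ∨ p2)): Gödel ¬ of 0.69 = 0 (operand ≠ 0)
¬¬(¬¬((p3 ∧ (¬p3 → ¬p2)) ∨ ((p2 ∨ ((p1 ∨ p3) → (¬p3 → ¬p3))) ∧ p2)) → (¬p1 ∨ p2)): Gödel ¬ of 0 = 1 (operand is 0)
((¬p2 ∧ p3) → ¬¬(¬¬((p3 ∧ (¬p3 → ¬p2)) ∨ ((p2 ∨ ((p1 ∨ p3) → (¬p3 → ¬p3))) ∧ p2)) → (¬p1 ∨ p2))): 0 ≤ 1, so result = 1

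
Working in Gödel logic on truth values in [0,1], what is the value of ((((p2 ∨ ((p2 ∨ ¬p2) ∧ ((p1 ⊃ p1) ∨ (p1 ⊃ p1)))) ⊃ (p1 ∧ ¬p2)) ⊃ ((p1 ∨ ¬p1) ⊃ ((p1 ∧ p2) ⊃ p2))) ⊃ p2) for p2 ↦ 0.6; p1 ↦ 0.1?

¬p2: Gödel ¬ of 0.6 = 0 (operand ≠ 0)
(p2 ∨ ¬p2) = max(0.6, 0) = 0.6
(p1 ⊃ p1): 0.1 ≤ 0.1, so result = 1
(p1 ⊃ p1): 0.1 ≤ 0.1, so result = 1
((p1 ⊃ p1) ∨ (p1 ⊃ p1)) = max(1, 1) = 1
((p2 ∨ ¬p2) ∧ ((p1 ⊃ p1) ∨ (p1 ⊃ p1))) = min(0.6, 1) = 0.6
(p2 ∨ ((p2 ∨ ¬p2) ∧ ((p1 ⊃ p1) ∨ (p1 ⊃ p1)))) = max(0.6, 0.6) = 0.6
¬p2: Gödel ¬ of 0.6 = 0 (operand ≠ 0)
(p1 ∧ ¬p2) = min(0.1, 0) = 0
((p2 ∨ ((p2 ∨ ¬p2) ∧ ((p1 ⊃ p1) ∨ (p1 ⊃ p1)))) ⊃ (p1 ∧ ¬p2)): 0.6 > 0, so result = 0
¬p1: Gödel ¬ of 0.1 = 0 (operand ≠ 0)
(p1 ∨ ¬p1) = max(0.1, 0) = 0.1
(p1 ∧ p2) = min(0.1, 0.6) = 0.1
((p1 ∧ p2) ⊃ p2): 0.1 ≤ 0.6, so result = 1
((p1 ∨ ¬p1) ⊃ ((p1 ∧ p2) ⊃ p2)): 0.1 ≤ 1, so result = 1
(((p2 ∨ ((p2 ∨ ¬p2) ∧ ((p1 ⊃ p1) ∨ (p1 ⊃ p1)))) ⊃ (p1 ∧ ¬p2)) ⊃ ((p1 ∨ ¬p1) ⊃ ((p1 ∧ p2) ⊃ p2))): 0 ≤ 1, so result = 1
((((p2 ∨ ((p2 ∨ ¬p2) ∧ ((p1 ⊃ p1) ∨ (p1 ⊃ p1)))) ⊃ (p1 ∧ ¬p2)) ⊃ ((p1 ∨ ¬p1) ⊃ ((p1 ∧ p2) ⊃ p2))) ⊃ p2): 1 > 0.6, so result = 0.6

0.60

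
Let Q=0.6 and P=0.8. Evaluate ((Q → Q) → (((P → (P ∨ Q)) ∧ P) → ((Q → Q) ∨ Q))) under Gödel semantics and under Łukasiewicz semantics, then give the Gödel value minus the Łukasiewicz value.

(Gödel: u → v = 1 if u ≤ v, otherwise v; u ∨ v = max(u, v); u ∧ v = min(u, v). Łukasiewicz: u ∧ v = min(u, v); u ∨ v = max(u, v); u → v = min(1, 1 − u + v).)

Gödel evaluation:
  (Q → Q): 0.6 ≤ 0.6, so result = 1
  (P ∨ Q) = max(0.8, 0.6) = 0.8
  (P → (P ∨ Q)): 0.8 ≤ 0.8, so result = 1
  ((P → (P ∨ Q)) ∧ P) = min(1, 0.8) = 0.8
  (Q → Q): 0.6 ≤ 0.6, so result = 1
  ((Q → Q) ∨ Q) = max(1, 0.6) = 1
  (((P → (P ∨ Q)) ∧ P) → ((Q → Q) ∨ Q)): 0.8 ≤ 1, so result = 1
  ((Q → Q) → (((P → (P ∨ Q)) ∧ P) → ((Q → Q) ∨ Q))): 1 ≤ 1, so result = 1
  Gödel value = 1
Łukasiewicz evaluation:
  (Q → Q): min(1, 1 − 0.6 + 0.6) = 1
  (P ∨ Q) = max(0.8, 0.6) = 0.8
  (P → (P ∨ Q)): min(1, 1 − 0.8 + 0.8) = 1
  ((P → (P ∨ Q)) ∧ P) = min(1, 0.8) = 0.8
  (Q → Q): min(1, 1 − 0.6 + 0.6) = 1
  ((Q → Q) ∨ Q) = max(1, 0.6) = 1
  (((P → (P ∨ Q)) ∧ P) → ((Q → Q) ∨ Q)): min(1, 1 − 0.8 + 1) = 1
  ((Q → Q) → (((P → (P ∨ Q)) ∧ P) → ((Q → Q) ∨ Q))): min(1, 1 − 1 + 1) = 1
  Łukasiewicz value = 1
Difference: 1 − 1 = 0.00

0.00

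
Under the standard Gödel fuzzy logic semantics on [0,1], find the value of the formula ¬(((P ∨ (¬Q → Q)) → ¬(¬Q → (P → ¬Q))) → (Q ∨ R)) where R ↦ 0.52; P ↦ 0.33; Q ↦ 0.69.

¬Q: Gödel ¬ of 0.69 = 0 (operand ≠ 0)
(¬Q → Q): 0 ≤ 0.69, so result = 1
(P ∨ (¬Q → Q)) = max(0.33, 1) = 1
¬Q: Gödel ¬ of 0.69 = 0 (operand ≠ 0)
¬Q: Gödel ¬ of 0.69 = 0 (operand ≠ 0)
(P → ¬Q): 0.33 > 0, so result = 0
(¬Q → (P → ¬Q)): 0 ≤ 0, so result = 1
¬(¬Q → (P → ¬Q)): Gödel ¬ of 1 = 0 (operand ≠ 0)
((P ∨ (¬Q → Q)) → ¬(¬Q → (P → ¬Q))): 1 > 0, so result = 0
(Q ∨ R) = max(0.69, 0.52) = 0.69
(((P ∨ (¬Q → Q)) → ¬(¬Q → (P → ¬Q))) → (Q ∨ R)): 0 ≤ 0.69, so result = 1
¬(((P ∨ (¬Q → Q)) → ¬(¬Q → (P → ¬Q))) → (Q ∨ R)): Gödel ¬ of 1 = 0 (operand ≠ 0)

0.00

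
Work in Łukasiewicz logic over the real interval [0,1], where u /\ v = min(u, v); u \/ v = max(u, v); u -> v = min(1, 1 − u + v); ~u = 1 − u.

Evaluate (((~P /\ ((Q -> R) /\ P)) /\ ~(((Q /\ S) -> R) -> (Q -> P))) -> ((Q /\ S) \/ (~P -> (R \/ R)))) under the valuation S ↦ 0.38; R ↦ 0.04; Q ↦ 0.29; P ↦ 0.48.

~P: Łukasiewicz ¬ gives 1 − 0.48 = 0.52
(Q -> R): min(1, 1 − 0.29 + 0.04) = 0.75
((Q -> R) /\ P) = min(0.75, 0.48) = 0.48
(~P /\ ((Q -> R) /\ P)) = min(0.52, 0.48) = 0.48
(Q /\ S) = min(0.29, 0.38) = 0.29
((Q /\ S) -> R): min(1, 1 − 0.29 + 0.04) = 0.75
(Q -> P): min(1, 1 − 0.29 + 0.48) = 1
(((Q /\ S) -> R) -> (Q -> P)): min(1, 1 − 0.75 + 1) = 1
~(((Q /\ S) -> R) -> (Q -> P)): Łukasiewicz ¬ gives 1 − 1 = 0
((~P /\ ((Q -> R) /\ P)) /\ ~(((Q /\ S) -> R) -> (Q -> P))) = min(0.48, 0) = 0
(Q /\ S) = min(0.29, 0.38) = 0.29
~P: Łukasiewicz ¬ gives 1 − 0.48 = 0.52
(R \/ R) = max(0.04, 0.04) = 0.04
(~P -> (R \/ R)): min(1, 1 − 0.52 + 0.04) = 0.52
((Q /\ S) \/ (~P -> (R \/ R))) = max(0.29, 0.52) = 0.52
(((~P /\ ((Q -> R) /\ P)) /\ ~(((Q /\ S) -> R) -> (Q -> P))) -> ((Q /\ S) \/ (~P -> (R \/ R)))): min(1, 1 − 0 + 0.52) = 1

1.00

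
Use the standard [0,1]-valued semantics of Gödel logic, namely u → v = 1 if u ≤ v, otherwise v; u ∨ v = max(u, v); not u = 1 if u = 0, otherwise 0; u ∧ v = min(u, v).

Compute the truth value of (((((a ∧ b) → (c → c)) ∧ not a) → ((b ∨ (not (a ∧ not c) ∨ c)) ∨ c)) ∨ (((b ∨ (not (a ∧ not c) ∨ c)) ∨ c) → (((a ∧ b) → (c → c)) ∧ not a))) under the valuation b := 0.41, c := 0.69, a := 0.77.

(a ∧ b) = min(0.77, 0.41) = 0.41
(c → c): 0.69 ≤ 0.69, so result = 1
((a ∧ b) → (c → c)): 0.41 ≤ 1, so result = 1
not a: Gödel ¬ of 0.77 = 0 (operand ≠ 0)
(((a ∧ b) → (c → c)) ∧ not a) = min(1, 0) = 0
not c: Gödel ¬ of 0.69 = 0 (operand ≠ 0)
(a ∧ not c) = min(0.77, 0) = 0
not (a ∧ not c): Gödel ¬ of 0 = 1 (operand is 0)
(not (a ∧ not c) ∨ c) = max(1, 0.69) = 1
(b ∨ (not (a ∧ not c) ∨ c)) = max(0.41, 1) = 1
((b ∨ (not (a ∧ not c) ∨ c)) ∨ c) = max(1, 0.69) = 1
((((a ∧ b) → (c → c)) ∧ not a) → ((b ∨ (not (a ∧ not c) ∨ c)) ∨ c)): 0 ≤ 1, so result = 1
not c: Gödel ¬ of 0.69 = 0 (operand ≠ 0)
(a ∧ not c) = min(0.77, 0) = 0
not (a ∧ not c): Gödel ¬ of 0 = 1 (operand is 0)
(not (a ∧ not c) ∨ c) = max(1, 0.69) = 1
(b ∨ (not (a ∧ not c) ∨ c)) = max(0.41, 1) = 1
((b ∨ (not (a ∧ not c) ∨ c)) ∨ c) = max(1, 0.69) = 1
(a ∧ b) = min(0.77, 0.41) = 0.41
(c → c): 0.69 ≤ 0.69, so result = 1
((a ∧ b) → (c → c)): 0.41 ≤ 1, so result = 1
not a: Gödel ¬ of 0.77 = 0 (operand ≠ 0)
(((a ∧ b) → (c → c)) ∧ not a) = min(1, 0) = 0
(((b ∨ (not (a ∧ not c) ∨ c)) ∨ c) → (((a ∧ b) → (c → c)) ∧ not a)): 1 > 0, so result = 0
(((((a ∧ b) → (c → c)) ∧ not a) → ((b ∨ (not (a ∧ not c) ∨ c)) ∨ c)) ∨ (((b ∨ (not (a ∧ not c) ∨ c)) ∨ c) → (((a ∧ b) → (c → c)) ∧ not a))) = max(1, 0) = 1

1.00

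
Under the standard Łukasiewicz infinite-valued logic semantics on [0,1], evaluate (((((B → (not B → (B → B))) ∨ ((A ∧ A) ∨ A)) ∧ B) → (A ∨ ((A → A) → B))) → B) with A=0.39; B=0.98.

0.98

not B: Łukasiewicz ¬ gives 1 − 0.98 = 0.02
(B → B): min(1, 1 − 0.98 + 0.98) = 1
(not B → (B → B)): min(1, 1 − 0.02 + 1) = 1
(B → (not B → (B → B))): min(1, 1 − 0.98 + 1) = 1
(A ∧ A) = min(0.39, 0.39) = 0.39
((A ∧ A) ∨ A) = max(0.39, 0.39) = 0.39
((B → (not B → (B → B))) ∨ ((A ∧ A) ∨ A)) = max(1, 0.39) = 1
(((B → (not B → (B → B))) ∨ ((A ∧ A) ∨ A)) ∧ B) = min(1, 0.98) = 0.98
(A → A): min(1, 1 − 0.39 + 0.39) = 1
((A → A) → B): min(1, 1 − 1 + 0.98) = 0.98
(A ∨ ((A → A) → B)) = max(0.39, 0.98) = 0.98
((((B → (not B → (B → B))) ∨ ((A ∧ A) ∨ A)) ∧ B) → (A ∨ ((A → A) → B))): min(1, 1 − 0.98 + 0.98) = 1
(((((B → (not B → (B → B))) ∨ ((A ∧ A) ∨ A)) ∧ B) → (A ∨ ((A → A) → B))) → B): min(1, 1 − 1 + 0.98) = 0.98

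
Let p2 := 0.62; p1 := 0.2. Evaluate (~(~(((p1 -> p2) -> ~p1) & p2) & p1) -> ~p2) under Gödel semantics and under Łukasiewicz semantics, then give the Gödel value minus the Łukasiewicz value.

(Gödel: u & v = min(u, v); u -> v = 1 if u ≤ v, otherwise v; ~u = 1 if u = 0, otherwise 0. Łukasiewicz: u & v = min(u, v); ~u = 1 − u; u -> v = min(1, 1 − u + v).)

Gödel evaluation:
  (p1 -> p2): 0.2 ≤ 0.62, so result = 1
  ~p1: Gödel ¬ of 0.2 = 0 (operand ≠ 0)
  ((p1 -> p2) -> ~p1): 1 > 0, so result = 0
  (((p1 -> p2) -> ~p1) & p2) = min(0, 0.62) = 0
  ~(((p1 -> p2) -> ~p1) & p2): Gödel ¬ of 0 = 1 (operand is 0)
  (~(((p1 -> p2) -> ~p1) & p2) & p1) = min(1, 0.2) = 0.2
  ~(~(((p1 -> p2) -> ~p1) & p2) & p1): Gödel ¬ of 0.2 = 0 (operand ≠ 0)
  ~p2: Gödel ¬ of 0.62 = 0 (operand ≠ 0)
  (~(~(((p1 -> p2) -> ~p1) & p2) & p1) -> ~p2): 0 ≤ 0, so result = 1
  Gödel value = 1
Łukasiewicz evaluation:
  (p1 -> p2): min(1, 1 − 0.2 + 0.62) = 1
  ~p1: Łukasiewicz ¬ gives 1 − 0.2 = 0.8
  ((p1 -> p2) -> ~p1): min(1, 1 − 1 + 0.8) = 0.8
  (((p1 -> p2) -> ~p1) & p2) = min(0.8, 0.62) = 0.62
  ~(((p1 -> p2) -> ~p1) & p2): Łukasiewicz ¬ gives 1 − 0.62 = 0.38
  (~(((p1 -> p2) -> ~p1) & p2) & p1) = min(0.38, 0.2) = 0.2
  ~(~(((p1 -> p2) -> ~p1) & p2) & p1): Łukasiewicz ¬ gives 1 − 0.2 = 0.8
  ~p2: Łukasiewicz ¬ gives 1 − 0.62 = 0.38
  (~(~(((p1 -> p2) -> ~p1) & p2) & p1) -> ~p2): min(1, 1 − 0.8 + 0.38) = 0.58
  Łukasiewicz value = 0.58
Difference: 1 − 0.58 = 0.42

0.42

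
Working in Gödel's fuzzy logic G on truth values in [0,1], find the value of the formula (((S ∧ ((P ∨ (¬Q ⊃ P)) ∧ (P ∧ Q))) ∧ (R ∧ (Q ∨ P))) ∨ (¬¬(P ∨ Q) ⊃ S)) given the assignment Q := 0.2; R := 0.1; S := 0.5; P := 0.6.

0.50

¬Q: Gödel ¬ of 0.2 = 0 (operand ≠ 0)
(¬Q ⊃ P): 0 ≤ 0.6, so result = 1
(P ∨ (¬Q ⊃ P)) = max(0.6, 1) = 1
(P ∧ Q) = min(0.6, 0.2) = 0.2
((P ∨ (¬Q ⊃ P)) ∧ (P ∧ Q)) = min(1, 0.2) = 0.2
(S ∧ ((P ∨ (¬Q ⊃ P)) ∧ (P ∧ Q))) = min(0.5, 0.2) = 0.2
(Q ∨ P) = max(0.2, 0.6) = 0.6
(R ∧ (Q ∨ P)) = min(0.1, 0.6) = 0.1
((S ∧ ((P ∨ (¬Q ⊃ P)) ∧ (P ∧ Q))) ∧ (R ∧ (Q ∨ P))) = min(0.2, 0.1) = 0.1
(P ∨ Q) = max(0.6, 0.2) = 0.6
¬(P ∨ Q): Gödel ¬ of 0.6 = 0 (operand ≠ 0)
¬¬(P ∨ Q): Gödel ¬ of 0 = 1 (operand is 0)
(¬¬(P ∨ Q) ⊃ S): 1 > 0.5, so result = 0.5
(((S ∧ ((P ∨ (¬Q ⊃ P)) ∧ (P ∧ Q))) ∧ (R ∧ (Q ∨ P))) ∨ (¬¬(P ∨ Q) ⊃ S)) = max(0.1, 0.5) = 0.5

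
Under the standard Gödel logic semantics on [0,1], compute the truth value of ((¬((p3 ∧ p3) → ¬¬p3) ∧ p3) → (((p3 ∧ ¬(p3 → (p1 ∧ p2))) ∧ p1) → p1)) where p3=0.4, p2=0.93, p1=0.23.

1.00

(p3 ∧ p3) = min(0.4, 0.4) = 0.4
¬p3: Gödel ¬ of 0.4 = 0 (operand ≠ 0)
¬¬p3: Gödel ¬ of 0 = 1 (operand is 0)
((p3 ∧ p3) → ¬¬p3): 0.4 ≤ 1, so result = 1
¬((p3 ∧ p3) → ¬¬p3): Gödel ¬ of 1 = 0 (operand ≠ 0)
(¬((p3 ∧ p3) → ¬¬p3) ∧ p3) = min(0, 0.4) = 0
(p1 ∧ p2) = min(0.23, 0.93) = 0.23
(p3 → (p1 ∧ p2)): 0.4 > 0.23, so result = 0.23
¬(p3 → (p1 ∧ p2)): Gödel ¬ of 0.23 = 0 (operand ≠ 0)
(p3 ∧ ¬(p3 → (p1 ∧ p2))) = min(0.4, 0) = 0
((p3 ∧ ¬(p3 → (p1 ∧ p2))) ∧ p1) = min(0, 0.23) = 0
(((p3 ∧ ¬(p3 → (p1 ∧ p2))) ∧ p1) → p1): 0 ≤ 0.23, so result = 1
((¬((p3 ∧ p3) → ¬¬p3) ∧ p3) → (((p3 ∧ ¬(p3 → (p1 ∧ p2))) ∧ p1) → p1)): 0 ≤ 1, so result = 1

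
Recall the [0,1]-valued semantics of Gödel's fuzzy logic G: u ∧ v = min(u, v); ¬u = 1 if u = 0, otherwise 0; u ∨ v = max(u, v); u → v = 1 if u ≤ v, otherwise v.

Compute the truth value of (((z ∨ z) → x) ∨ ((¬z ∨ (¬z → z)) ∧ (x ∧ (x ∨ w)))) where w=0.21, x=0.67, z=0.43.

1.00

(z ∨ z) = max(0.43, 0.43) = 0.43
((z ∨ z) → x): 0.43 ≤ 0.67, so result = 1
¬z: Gödel ¬ of 0.43 = 0 (operand ≠ 0)
¬z: Gödel ¬ of 0.43 = 0 (operand ≠ 0)
(¬z → z): 0 ≤ 0.43, so result = 1
(¬z ∨ (¬z → z)) = max(0, 1) = 1
(x ∨ w) = max(0.67, 0.21) = 0.67
(x ∧ (x ∨ w)) = min(0.67, 0.67) = 0.67
((¬z ∨ (¬z → z)) ∧ (x ∧ (x ∨ w))) = min(1, 0.67) = 0.67
(((z ∨ z) → x) ∨ ((¬z ∨ (¬z → z)) ∧ (x ∧ (x ∨ w)))) = max(1, 0.67) = 1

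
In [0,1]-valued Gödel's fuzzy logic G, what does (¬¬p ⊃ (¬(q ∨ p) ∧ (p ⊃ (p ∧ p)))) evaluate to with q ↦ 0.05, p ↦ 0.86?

¬p: Gödel ¬ of 0.86 = 0 (operand ≠ 0)
¬¬p: Gödel ¬ of 0 = 1 (operand is 0)
(q ∨ p) = max(0.05, 0.86) = 0.86
¬(q ∨ p): Gödel ¬ of 0.86 = 0 (operand ≠ 0)
(p ∧ p) = min(0.86, 0.86) = 0.86
(p ⊃ (p ∧ p)): 0.86 ≤ 0.86, so result = 1
(¬(q ∨ p) ∧ (p ⊃ (p ∧ p))) = min(0, 1) = 0
(¬¬p ⊃ (¬(q ∨ p) ∧ (p ⊃ (p ∧ p)))): 1 > 0, so result = 0

0.00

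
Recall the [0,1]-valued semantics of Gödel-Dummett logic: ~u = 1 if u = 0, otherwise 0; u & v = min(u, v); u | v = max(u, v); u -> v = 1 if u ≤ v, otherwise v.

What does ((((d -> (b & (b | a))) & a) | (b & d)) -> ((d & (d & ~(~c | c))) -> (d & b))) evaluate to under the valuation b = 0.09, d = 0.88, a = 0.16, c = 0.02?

1.00

(b | a) = max(0.09, 0.16) = 0.16
(b & (b | a)) = min(0.09, 0.16) = 0.09
(d -> (b & (b | a))): 0.88 > 0.09, so result = 0.09
((d -> (b & (b | a))) & a) = min(0.09, 0.16) = 0.09
(b & d) = min(0.09, 0.88) = 0.09
(((d -> (b & (b | a))) & a) | (b & d)) = max(0.09, 0.09) = 0.09
~c: Gödel ¬ of 0.02 = 0 (operand ≠ 0)
(~c | c) = max(0, 0.02) = 0.02
~(~c | c): Gödel ¬ of 0.02 = 0 (operand ≠ 0)
(d & ~(~c | c)) = min(0.88, 0) = 0
(d & (d & ~(~c | c))) = min(0.88, 0) = 0
(d & b) = min(0.88, 0.09) = 0.09
((d & (d & ~(~c | c))) -> (d & b)): 0 ≤ 0.09, so result = 1
((((d -> (b & (b | a))) & a) | (b & d)) -> ((d & (d & ~(~c | c))) -> (d & b))): 0.09 ≤ 1, so result = 1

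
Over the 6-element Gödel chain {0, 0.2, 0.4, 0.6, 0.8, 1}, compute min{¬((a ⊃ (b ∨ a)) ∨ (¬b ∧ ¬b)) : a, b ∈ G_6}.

0.00

The minimum is attained at a = 0, b = 0:
  (b ∨ a) = max(0, 0) = 0
  (a ⊃ (b ∨ a)): 0 ≤ 0, so result = 1
  ¬b: Gödel ¬ of 0 = 1 (operand is 0)
  ¬b: Gödel ¬ of 0 = 1 (operand is 0)
  (¬b ∧ ¬b) = min(1, 1) = 1
  ((a ⊃ (b ∨ a)) ∨ (¬b ∧ ¬b)) = max(1, 1) = 1
  ¬((a ⊃ (b ∨ a)) ∨ (¬b ∧ ¬b)): Gödel ¬ of 1 = 0 (operand ≠ 0)
Checking all 36 assignments confirms none give a value below 0.00.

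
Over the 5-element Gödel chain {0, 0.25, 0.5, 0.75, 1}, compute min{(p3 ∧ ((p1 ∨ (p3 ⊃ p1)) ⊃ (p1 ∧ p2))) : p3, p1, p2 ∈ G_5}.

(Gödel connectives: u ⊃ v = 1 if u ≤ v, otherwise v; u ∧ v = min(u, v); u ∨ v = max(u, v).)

The minimum is attained at p3 = 0, p1 = 0, p2 = 0:
  (p3 ⊃ p1): 0 ≤ 0, so result = 1
  (p1 ∨ (p3 ⊃ p1)) = max(0, 1) = 1
  (p1 ∧ p2) = min(0, 0) = 0
  ((p1 ∨ (p3 ⊃ p1)) ⊃ (p1 ∧ p2)): 1 > 0, so result = 0
  (p3 ∧ ((p1 ∨ (p3 ⊃ p1)) ⊃ (p1 ∧ p2))) = min(0, 0) = 0
Checking all 125 assignments confirms none give a value below 0.00.

0.00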